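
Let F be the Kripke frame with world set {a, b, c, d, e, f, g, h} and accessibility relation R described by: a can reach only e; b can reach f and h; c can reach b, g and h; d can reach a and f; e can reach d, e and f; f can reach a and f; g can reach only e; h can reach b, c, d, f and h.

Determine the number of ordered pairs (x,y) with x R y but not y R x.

12

Enumerating: (a,e), (b,f), (c,b), (c,g), (d,a), (d,f), (e,d), (e,f), (f,a), (g,e), (h,d), (h,f).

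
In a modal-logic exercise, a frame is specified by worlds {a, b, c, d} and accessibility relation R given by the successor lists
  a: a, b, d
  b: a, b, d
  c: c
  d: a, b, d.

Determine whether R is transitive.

Transitive: yes — every two-step R-path is closed by a direct edge.

Yes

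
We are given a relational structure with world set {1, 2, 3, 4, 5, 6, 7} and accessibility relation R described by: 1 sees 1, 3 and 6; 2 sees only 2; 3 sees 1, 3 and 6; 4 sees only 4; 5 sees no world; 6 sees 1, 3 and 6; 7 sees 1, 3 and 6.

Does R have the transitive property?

Transitive: yes — every two-step R-path is closed by a direct edge.

Yes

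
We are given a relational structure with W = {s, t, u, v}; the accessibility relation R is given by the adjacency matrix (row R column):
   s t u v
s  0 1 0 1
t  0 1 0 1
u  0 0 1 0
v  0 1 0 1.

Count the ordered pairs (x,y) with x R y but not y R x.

2

Enumerating: (s,t), (s,v).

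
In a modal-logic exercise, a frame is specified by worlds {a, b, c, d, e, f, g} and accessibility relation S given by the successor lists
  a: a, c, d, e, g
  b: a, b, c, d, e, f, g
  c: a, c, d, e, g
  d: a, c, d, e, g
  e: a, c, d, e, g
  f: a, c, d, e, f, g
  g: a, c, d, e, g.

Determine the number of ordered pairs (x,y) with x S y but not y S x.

11

Enumerating: (b,a), (b,c), (b,d), (b,e), (b,f), (b,g), (f,a), (f,c), (f,d), (f,e), (f,g).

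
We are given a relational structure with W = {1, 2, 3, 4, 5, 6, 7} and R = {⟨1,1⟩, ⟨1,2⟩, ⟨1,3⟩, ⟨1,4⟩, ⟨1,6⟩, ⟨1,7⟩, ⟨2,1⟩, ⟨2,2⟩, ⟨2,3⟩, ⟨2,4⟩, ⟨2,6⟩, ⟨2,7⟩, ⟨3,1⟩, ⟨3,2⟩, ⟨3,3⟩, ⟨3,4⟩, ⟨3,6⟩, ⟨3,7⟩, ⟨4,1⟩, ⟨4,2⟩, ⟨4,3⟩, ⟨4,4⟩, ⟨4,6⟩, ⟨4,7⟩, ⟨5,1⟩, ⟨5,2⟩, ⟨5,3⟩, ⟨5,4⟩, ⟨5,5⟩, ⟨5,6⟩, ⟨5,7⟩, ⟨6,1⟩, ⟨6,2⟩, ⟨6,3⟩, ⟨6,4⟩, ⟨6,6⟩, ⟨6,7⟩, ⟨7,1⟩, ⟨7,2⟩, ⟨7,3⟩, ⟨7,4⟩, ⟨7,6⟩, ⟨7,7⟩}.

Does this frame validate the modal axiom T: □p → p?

The schema T characterises exactly the reflexive frames.
Reflexive: yes — every world is R-related to itself.

Yes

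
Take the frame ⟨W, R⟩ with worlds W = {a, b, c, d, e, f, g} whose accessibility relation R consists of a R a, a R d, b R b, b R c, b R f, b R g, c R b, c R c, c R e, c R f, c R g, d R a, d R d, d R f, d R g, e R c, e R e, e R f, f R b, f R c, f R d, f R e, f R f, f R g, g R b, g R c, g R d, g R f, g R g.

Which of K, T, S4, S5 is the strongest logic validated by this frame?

T

Reflexive (axiom T): yes — every world is R-related to itself.
Transitive (axiom 4): no — a R d and d R f, but not a R f.
Euclidean (axiom 5): no — c R b and c R e, but not b R e.
So F validates K, T; S4 would additionally require R to be transitive. The strongest is T.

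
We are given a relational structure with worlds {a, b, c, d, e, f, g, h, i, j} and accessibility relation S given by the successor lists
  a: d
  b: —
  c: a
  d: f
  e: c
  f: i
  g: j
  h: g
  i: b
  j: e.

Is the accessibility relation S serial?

No

Serial: no — b has no S-successor.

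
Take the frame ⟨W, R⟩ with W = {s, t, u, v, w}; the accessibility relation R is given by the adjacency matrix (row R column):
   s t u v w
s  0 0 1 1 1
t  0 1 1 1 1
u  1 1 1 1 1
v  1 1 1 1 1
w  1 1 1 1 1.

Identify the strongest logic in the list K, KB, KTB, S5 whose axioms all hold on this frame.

KB

Symmetric (axiom B): yes — every pair in R has its reverse in R.
Reflexive (axiom T): no — s is not related to itself.
Euclidean (axiom 5): no — u R s and u R t, but not s R t.
So F validates K, KB; KTB would additionally require R to be reflexive. The strongest is KB.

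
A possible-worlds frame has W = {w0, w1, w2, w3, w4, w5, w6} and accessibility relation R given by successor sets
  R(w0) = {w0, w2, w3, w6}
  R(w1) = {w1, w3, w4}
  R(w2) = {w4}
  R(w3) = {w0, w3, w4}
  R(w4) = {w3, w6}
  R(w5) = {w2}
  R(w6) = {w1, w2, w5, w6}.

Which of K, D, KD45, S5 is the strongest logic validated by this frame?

Serial (axiom D): yes — every world has a successor (e.g. w0 R w0).
Euclidean (axiom 5): no — w0 R w2 and w0 R w3, but not w2 R w3.
Transitive (axiom 4): no — w0 R w2 and w2 R w4, but not w0 R w4.
Reflexive (axiom T): no — w2 is not related to itself.
So F validates K, D; KD45 would additionally require R to be Euclidean and transitive. The strongest is D.

D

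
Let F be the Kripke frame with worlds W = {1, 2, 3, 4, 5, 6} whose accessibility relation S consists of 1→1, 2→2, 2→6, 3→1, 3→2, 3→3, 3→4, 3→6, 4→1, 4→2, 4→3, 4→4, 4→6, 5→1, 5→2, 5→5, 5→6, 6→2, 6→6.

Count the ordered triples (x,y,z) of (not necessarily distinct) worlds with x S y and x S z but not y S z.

27

Enumerating: (3,1,2), (3,1,3), (3,1,4), (3,1,6), (3,2,1), (3,2,3), (3,2,4), (3,6,1), (3,6,3), (3,6,4), (4,1,2), (4,1,3), … and 15 more.
Total: 27.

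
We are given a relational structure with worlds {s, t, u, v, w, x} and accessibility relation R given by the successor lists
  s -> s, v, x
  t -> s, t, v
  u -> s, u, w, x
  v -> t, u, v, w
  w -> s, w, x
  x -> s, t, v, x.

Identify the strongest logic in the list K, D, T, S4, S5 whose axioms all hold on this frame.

Serial (axiom D): yes — every world has a successor (e.g. s R s).
Reflexive (axiom T): yes — every world is R-related to itself.
Transitive (axiom 4): no — s R v and v R t, but not s R t.
Euclidean (axiom 5): no — s R v and s R x, but not v R x.
So F validates K, D, T; S4 would additionally require R to be transitive. The strongest is T.

T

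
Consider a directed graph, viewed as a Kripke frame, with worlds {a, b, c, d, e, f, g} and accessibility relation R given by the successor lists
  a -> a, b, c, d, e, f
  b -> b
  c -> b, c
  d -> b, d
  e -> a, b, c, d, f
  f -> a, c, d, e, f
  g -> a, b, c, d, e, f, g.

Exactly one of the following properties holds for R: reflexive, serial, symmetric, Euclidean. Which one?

Reflexive: no — e is not related to itself.
Serial: yes — every world has a successor (e.g. a R a).
Symmetric: no — a R b but not b R a.
Euclidean: no — a R b and a R c, but not b R c.
Only serial holds.

serial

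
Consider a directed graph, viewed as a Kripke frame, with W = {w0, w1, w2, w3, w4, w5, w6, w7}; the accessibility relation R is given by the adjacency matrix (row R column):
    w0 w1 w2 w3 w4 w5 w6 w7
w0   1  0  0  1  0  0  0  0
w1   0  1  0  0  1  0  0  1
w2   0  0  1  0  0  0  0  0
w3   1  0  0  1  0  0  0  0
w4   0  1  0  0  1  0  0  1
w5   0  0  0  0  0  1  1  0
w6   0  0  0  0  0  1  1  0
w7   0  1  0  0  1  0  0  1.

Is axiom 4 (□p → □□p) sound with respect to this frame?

Yes

By correspondence theory, 4 is valid on a frame iff R is transitive.
Transitive: yes — every two-step R-path is closed by a direct edge.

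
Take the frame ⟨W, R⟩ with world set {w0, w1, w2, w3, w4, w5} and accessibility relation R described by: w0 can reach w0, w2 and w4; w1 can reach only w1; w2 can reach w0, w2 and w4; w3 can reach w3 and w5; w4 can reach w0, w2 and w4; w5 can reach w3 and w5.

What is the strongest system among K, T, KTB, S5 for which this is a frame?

Reflexive (axiom T): yes — every world is R-related to itself.
Symmetric (axiom B): yes — every pair in R has its reverse in R.
Euclidean (axiom 5): yes — any two successors of a common world are R-related.
So F validates K, T, KTB, S5. The strongest is S5.

S5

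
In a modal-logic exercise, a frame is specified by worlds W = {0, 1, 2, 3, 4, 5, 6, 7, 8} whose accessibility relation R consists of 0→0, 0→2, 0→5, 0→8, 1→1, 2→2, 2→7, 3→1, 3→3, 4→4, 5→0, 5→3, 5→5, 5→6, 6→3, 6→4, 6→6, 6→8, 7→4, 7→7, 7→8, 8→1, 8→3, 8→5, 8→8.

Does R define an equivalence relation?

Reflexive: yes — every world is R-related to itself.
Symmetric: no — 0 R 2 but not 2 R 0.
Transitive: no — 0 R 2 and 2 R 7, but not 0 R 7.
So R is not an equivalence relation.

No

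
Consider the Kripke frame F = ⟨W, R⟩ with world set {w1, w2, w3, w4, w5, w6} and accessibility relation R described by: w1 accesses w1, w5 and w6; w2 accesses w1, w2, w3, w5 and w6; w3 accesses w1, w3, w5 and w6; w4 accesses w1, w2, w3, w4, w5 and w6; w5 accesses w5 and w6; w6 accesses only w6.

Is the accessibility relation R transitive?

Yes

Transitive: yes — every two-step R-path is closed by a direct edge.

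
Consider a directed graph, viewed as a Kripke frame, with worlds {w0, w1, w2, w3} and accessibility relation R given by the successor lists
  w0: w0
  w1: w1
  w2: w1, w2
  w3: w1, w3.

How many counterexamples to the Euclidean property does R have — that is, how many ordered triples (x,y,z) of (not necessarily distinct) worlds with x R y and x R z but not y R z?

2

Enumerating: (w2,w1,w2), (w3,w1,w3).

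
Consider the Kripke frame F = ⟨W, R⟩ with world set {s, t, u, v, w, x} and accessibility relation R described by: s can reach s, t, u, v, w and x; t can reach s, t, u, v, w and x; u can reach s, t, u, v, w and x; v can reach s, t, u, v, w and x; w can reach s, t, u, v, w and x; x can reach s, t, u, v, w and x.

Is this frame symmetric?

Symmetric: yes — every pair in R has its reverse in R.

Yes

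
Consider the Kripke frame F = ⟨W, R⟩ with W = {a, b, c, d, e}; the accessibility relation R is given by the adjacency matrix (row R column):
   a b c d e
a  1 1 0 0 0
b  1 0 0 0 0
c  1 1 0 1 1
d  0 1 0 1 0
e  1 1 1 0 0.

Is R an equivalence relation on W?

Reflexive: no — b is not related to itself.
Symmetric: no — c R a but not a R c.
Transitive: no — d R b and b R a, but not d R a.
So R is not an equivalence relation.

No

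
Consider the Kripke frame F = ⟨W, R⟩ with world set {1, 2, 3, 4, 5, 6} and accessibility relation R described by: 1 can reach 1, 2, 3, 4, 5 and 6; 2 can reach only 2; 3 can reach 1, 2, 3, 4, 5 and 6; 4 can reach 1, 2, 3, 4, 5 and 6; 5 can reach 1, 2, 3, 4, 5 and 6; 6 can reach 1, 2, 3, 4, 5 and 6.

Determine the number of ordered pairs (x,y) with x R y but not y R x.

5

Enumerating: (1,2), (3,2), (4,2), (5,2), (6,2).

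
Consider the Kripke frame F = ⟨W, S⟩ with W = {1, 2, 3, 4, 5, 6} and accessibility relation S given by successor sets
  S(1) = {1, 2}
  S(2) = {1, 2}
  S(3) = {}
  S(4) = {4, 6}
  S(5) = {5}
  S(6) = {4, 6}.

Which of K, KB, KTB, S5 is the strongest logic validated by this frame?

KB

Symmetric (axiom B): yes — every pair in S has its reverse in S.
Reflexive (axiom T): no — 3 is not related to itself.
Euclidean (axiom 5): yes — any two successors of a common world are S-related.
So F validates K, KB; KTB would additionally require S to be reflexive. The strongest is KB.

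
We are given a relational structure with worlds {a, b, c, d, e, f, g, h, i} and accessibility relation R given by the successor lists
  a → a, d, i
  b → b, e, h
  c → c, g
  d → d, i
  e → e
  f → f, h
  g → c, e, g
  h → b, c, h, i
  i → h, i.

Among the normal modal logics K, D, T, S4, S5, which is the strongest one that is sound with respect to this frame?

T

Serial (axiom D): yes — every world has a successor (e.g. a R a).
Reflexive (axiom T): yes — every world is R-related to itself.
Transitive (axiom 4): no — a R i and i R h, but not a R h.
Euclidean (axiom 5): no — a R i and a R d, but not i R d.
So F validates K, D, T; S4 would additionally require R to be transitive. The strongest is T.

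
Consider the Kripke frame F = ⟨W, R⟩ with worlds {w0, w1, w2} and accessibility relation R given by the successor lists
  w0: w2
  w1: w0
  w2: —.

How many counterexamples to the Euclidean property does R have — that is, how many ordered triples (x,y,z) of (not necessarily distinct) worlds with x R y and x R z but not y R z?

2

Enumerating: (w0,w2,w2), (w1,w0,w0).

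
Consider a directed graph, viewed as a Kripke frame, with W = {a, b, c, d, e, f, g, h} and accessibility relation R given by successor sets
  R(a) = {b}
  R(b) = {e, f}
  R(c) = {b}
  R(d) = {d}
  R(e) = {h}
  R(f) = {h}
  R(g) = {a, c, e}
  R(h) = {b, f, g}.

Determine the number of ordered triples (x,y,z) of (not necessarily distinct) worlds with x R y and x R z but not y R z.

25

Enumerating: (a,b,b), (b,e,e), (b,e,f), (b,f,e), (b,f,f), (c,b,b), (e,h,h), (f,h,h), (g,a,a), (g,a,c), (g,a,e), (g,c,a), … and 13 more.
Total: 25.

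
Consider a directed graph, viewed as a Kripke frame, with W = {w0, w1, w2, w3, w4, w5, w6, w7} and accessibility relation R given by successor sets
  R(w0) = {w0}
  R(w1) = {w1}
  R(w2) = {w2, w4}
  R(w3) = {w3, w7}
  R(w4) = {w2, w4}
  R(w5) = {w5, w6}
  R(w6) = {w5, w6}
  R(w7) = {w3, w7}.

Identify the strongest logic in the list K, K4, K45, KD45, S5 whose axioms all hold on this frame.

S5

Transitive (axiom 4): yes — every two-step R-path is closed by a direct edge.
Euclidean (axiom 5): yes — any two successors of a common world are R-related.
Serial (axiom D): yes — every world has a successor (e.g. w0 R w0).
Reflexive (axiom T): yes — every world is R-related to itself.
So F validates K, K4, K45, KD45, S5. The strongest is S5.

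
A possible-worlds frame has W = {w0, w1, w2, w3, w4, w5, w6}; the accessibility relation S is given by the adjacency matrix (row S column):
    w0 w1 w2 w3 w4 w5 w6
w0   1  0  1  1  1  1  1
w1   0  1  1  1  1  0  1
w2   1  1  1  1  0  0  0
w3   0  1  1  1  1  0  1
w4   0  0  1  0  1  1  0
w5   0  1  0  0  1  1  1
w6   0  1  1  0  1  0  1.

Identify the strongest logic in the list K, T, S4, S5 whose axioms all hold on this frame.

Reflexive (axiom T): yes — every world is S-related to itself.
Transitive (axiom 4): no — w0 S w2 and w2 S w1, but not w0 S w1.
Euclidean (axiom 5): no — w0 S w2 and w0 S w4, but not w2 S w4.
So F validates K, T; S4 would additionally require S to be transitive. The strongest is T.

T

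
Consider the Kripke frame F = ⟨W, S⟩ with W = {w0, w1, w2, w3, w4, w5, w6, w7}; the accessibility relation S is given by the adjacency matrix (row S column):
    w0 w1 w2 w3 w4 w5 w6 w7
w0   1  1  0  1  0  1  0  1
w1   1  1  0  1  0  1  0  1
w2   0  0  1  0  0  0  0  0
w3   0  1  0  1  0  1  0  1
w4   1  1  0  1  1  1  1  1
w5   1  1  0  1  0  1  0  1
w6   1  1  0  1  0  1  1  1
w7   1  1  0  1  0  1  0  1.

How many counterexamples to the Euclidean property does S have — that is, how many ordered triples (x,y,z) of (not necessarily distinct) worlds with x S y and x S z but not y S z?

22

Enumerating: (w0,w3,w0), (w1,w3,w0), (w4,w0,w4), (w4,w0,w6), (w4,w1,w4), (w4,w1,w6), (w4,w3,w0), (w4,w3,w4), (w4,w3,w6), (w4,w5,w4), (w4,w5,w6), (w4,w6,w4), … and 10 more.
Total: 22.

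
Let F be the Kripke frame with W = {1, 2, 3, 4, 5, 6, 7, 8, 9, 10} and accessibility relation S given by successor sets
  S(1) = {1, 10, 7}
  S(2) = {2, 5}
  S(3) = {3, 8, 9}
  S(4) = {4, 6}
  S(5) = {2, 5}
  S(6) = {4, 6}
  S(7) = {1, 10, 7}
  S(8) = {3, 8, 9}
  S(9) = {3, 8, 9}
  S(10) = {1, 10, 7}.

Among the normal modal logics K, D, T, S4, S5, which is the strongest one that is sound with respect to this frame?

Serial (axiom D): yes — every world has a successor (e.g. 1 S 1).
Reflexive (axiom T): yes — every world is S-related to itself.
Transitive (axiom 4): yes — every two-step S-path is closed by a direct edge.
Euclidean (axiom 5): yes — any two successors of a common world are S-related.
So F validates K, D, T, S4, S5. The strongest is S5.

S5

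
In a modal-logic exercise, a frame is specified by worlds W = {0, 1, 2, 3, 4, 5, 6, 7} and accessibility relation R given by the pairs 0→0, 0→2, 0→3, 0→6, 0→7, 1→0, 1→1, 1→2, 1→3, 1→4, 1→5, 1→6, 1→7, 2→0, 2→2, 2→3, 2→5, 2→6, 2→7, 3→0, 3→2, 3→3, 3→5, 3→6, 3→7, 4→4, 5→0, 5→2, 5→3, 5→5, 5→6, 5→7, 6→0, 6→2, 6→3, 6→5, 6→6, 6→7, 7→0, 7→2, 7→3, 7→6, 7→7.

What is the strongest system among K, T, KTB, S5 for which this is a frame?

Reflexive (axiom T): yes — every world is R-related to itself.
Symmetric (axiom B): no — 1 R 0 but not 0 R 1.
Euclidean (axiom 5): no — 1 R 0 and 1 R 4, but not 0 R 4.
So F validates K, T; KTB would additionally require R to be symmetric. The strongest is T.

T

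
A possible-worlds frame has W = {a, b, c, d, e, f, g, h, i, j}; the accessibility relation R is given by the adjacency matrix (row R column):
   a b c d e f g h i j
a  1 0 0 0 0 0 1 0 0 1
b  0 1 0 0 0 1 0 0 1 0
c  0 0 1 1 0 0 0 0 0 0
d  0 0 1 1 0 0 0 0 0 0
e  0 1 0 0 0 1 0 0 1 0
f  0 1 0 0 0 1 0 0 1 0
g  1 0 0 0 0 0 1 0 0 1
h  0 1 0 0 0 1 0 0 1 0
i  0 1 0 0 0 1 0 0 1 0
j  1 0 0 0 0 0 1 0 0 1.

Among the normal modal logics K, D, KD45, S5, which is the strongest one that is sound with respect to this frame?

KD45

Serial (axiom D): yes — every world has a successor (e.g. a R a).
Euclidean (axiom 5): yes — any two successors of a common world are R-related.
Transitive (axiom 4): yes — every two-step R-path is closed by a direct edge.
Reflexive (axiom T): no — e is not related to itself.
So F validates K, D, KD45; S5 would additionally require R to be reflexive. The strongest is KD45.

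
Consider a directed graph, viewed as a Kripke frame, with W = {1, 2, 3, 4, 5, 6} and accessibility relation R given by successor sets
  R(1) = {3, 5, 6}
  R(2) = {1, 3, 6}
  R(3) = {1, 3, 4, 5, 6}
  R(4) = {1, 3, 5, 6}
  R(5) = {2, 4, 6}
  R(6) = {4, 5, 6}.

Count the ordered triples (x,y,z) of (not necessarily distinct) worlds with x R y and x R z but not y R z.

Enumerating: (1,5,3), (1,5,5), (1,6,3), (2,1,1), (2,6,1), (2,6,3), (3,1,1), (3,1,4), (3,4,4), (3,5,1), (3,5,3), (3,5,5), … and 15 more.
Total: 27.

27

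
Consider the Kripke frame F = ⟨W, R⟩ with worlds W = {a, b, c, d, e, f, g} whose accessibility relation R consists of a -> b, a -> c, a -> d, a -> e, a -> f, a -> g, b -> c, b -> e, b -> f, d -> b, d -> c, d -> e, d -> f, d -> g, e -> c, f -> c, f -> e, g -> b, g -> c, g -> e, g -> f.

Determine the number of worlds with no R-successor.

1

Enumerating: c.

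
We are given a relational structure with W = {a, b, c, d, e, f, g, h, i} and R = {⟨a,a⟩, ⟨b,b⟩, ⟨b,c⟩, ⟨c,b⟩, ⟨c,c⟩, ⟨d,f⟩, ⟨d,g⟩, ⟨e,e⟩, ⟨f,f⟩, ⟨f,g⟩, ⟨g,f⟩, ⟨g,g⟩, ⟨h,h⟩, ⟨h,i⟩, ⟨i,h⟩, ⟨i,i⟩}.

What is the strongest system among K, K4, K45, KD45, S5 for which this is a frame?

Transitive (axiom 4): yes — every two-step R-path is closed by a direct edge.
Euclidean (axiom 5): yes — any two successors of a common world are R-related.
Serial (axiom D): yes — every world has a successor (e.g. a R a).
Reflexive (axiom T): no — d is not related to itself.
So F validates K, K4, K45, KD45; S5 would additionally require R to be reflexive. The strongest is KD45.

KD45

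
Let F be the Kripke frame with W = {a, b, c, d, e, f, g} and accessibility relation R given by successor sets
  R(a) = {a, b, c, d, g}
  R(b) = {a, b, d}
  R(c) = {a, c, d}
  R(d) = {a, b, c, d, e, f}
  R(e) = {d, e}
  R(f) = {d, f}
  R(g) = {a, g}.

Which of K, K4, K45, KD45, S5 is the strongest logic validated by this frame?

K

Transitive (axiom 4): no — a R d and d R e, but not a R e.
Euclidean (axiom 5): no — a R b and a R c, but not b R c.
Serial (axiom D): yes — every world has a successor (e.g. a R a).
Reflexive (axiom T): yes — every world is R-related to itself.
So F validates K; K4 would additionally require R to be transitive. The strongest is K.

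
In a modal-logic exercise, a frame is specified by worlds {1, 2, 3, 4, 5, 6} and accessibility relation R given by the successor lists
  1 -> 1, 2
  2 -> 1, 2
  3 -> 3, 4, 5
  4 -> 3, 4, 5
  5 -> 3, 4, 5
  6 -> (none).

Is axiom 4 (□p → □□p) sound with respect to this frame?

Yes

Axiom 4 corresponds to the accessibility relation being transitive.
Transitive: yes — every two-step R-path is closed by a direct edge.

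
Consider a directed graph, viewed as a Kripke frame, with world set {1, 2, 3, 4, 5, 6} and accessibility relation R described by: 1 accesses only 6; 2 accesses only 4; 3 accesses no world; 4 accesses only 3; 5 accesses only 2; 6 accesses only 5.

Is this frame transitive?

No

Transitive: no — 1 R 6 and 6 R 5, but not 1 R 5.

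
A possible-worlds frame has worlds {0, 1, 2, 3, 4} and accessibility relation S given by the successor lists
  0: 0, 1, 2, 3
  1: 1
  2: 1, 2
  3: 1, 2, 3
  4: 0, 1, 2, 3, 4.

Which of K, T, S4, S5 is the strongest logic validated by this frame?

S4

Reflexive (axiom T): yes — every world is S-related to itself.
Transitive (axiom 4): yes — every two-step S-path is closed by a direct edge.
Euclidean (axiom 5): no — 0 S 1 and 0 S 2, but not 1 S 2.
So F validates K, T, S4; S5 would additionally require S to be Euclidean. The strongest is S4.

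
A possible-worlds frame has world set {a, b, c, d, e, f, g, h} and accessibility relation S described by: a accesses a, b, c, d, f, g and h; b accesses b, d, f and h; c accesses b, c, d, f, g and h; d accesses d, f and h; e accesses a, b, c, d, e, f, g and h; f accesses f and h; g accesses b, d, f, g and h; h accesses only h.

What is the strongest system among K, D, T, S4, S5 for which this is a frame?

Serial (axiom D): yes — every world has a successor (e.g. a S a).
Reflexive (axiom T): yes — every world is S-related to itself.
Transitive (axiom 4): yes — every two-step S-path is closed by a direct edge.
Euclidean (axiom 5): no — a S b and a S c, but not b S c.
So F validates K, D, T, S4; S5 would additionally require S to be Euclidean. The strongest is S4.

S4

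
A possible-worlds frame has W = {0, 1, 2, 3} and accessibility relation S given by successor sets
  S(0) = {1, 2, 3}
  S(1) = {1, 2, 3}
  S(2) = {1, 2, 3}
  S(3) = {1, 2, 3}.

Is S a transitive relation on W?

Yes

Transitive: yes — every two-step S-path is closed by a direct edge.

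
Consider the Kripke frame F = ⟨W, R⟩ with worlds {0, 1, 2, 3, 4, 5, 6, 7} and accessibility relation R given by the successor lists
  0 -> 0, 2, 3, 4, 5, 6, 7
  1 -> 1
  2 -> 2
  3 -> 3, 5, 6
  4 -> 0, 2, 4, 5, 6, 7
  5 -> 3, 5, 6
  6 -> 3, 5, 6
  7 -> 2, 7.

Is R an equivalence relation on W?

No

Reflexive: yes — every world is R-related to itself.
Symmetric: no — 0 R 2 but not 2 R 0.
Transitive: no — 4 R 0 and 0 R 3, but not 4 R 3.
So R is not an equivalence relation.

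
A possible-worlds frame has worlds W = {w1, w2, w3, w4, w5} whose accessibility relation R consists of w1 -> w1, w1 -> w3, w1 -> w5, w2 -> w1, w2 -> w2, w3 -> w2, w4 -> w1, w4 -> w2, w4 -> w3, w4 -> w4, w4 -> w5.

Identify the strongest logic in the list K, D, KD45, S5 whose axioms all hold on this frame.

K

Serial (axiom D): no — w5 has no R-successor.
Euclidean (axiom 5): no — w1 R w3 and w1 R w5, but not w3 R w5.
Transitive (axiom 4): no — w1 R w3 and w3 R w2, but not w1 R w2.
Reflexive (axiom T): no — w3 is not related to itself.
So F validates K; D would additionally require R to be serial. The strongest is K.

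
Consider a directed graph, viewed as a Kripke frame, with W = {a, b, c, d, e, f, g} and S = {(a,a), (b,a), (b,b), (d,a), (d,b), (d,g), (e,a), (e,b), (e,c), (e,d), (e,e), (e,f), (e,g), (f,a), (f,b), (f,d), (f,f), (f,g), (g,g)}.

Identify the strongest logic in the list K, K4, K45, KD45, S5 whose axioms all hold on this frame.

Transitive (axiom 4): yes — every two-step S-path is closed by a direct edge.
Euclidean (axiom 5): no — d S a and d S b, but not a S b.
Serial (axiom D): no — c has no S-successor.
Reflexive (axiom T): no — c is not related to itself.
So F validates K, K4; K45 would additionally require S to be Euclidean. The strongest is K4.

K4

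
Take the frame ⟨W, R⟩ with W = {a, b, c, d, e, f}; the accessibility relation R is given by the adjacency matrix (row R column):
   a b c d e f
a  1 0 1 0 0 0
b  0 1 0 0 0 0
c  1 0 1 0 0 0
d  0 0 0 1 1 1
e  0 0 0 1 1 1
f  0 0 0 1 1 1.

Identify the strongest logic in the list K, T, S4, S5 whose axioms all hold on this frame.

S5

Reflexive (axiom T): yes — every world is R-related to itself.
Transitive (axiom 4): yes — every two-step R-path is closed by a direct edge.
Euclidean (axiom 5): yes — any two successors of a common world are R-related.
So F validates K, T, S4, S5. The strongest is S5.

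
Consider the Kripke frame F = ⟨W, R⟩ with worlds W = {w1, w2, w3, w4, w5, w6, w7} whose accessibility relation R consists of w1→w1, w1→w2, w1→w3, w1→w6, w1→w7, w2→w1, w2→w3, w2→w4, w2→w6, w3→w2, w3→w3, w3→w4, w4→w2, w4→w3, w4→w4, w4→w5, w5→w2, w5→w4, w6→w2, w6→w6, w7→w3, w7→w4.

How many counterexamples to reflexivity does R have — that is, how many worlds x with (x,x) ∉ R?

Enumerating: w2, w5, w7.

3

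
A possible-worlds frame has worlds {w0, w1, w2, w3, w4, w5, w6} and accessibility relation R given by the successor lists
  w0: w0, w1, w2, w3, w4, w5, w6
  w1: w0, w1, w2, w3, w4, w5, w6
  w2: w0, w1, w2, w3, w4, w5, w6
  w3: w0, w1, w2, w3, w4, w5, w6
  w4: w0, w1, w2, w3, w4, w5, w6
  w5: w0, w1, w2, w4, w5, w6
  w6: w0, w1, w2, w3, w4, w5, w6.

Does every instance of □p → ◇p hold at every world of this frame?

By correspondence theory, D is valid on a frame iff R is serial.
Serial: yes — every world has a successor (e.g. w0 R w0).

Yes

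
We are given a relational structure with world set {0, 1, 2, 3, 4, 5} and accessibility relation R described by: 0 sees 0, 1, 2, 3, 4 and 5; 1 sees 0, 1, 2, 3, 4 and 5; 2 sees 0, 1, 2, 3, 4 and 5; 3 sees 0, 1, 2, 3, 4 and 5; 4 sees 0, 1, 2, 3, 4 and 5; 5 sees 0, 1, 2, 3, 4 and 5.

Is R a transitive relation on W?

Transitive: yes — every two-step R-path is closed by a direct edge.

Yes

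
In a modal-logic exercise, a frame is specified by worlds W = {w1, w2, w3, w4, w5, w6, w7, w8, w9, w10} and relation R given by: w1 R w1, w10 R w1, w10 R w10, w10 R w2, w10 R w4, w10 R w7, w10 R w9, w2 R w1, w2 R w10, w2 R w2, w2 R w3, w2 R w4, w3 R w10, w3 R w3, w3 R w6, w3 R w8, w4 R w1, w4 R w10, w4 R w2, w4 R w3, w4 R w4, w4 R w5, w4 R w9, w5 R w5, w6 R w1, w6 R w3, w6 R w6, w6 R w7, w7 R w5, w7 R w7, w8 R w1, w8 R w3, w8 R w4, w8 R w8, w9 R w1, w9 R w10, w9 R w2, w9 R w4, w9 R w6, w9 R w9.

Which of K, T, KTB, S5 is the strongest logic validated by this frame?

Reflexive (axiom T): yes — every world is R-related to itself.
Symmetric (axiom B): no — w10 R w1 but not w1 R w10.
Euclidean (axiom 5): no — w10 R w1 and w10 R w2, but not w1 R w2.
So F validates K, T; KTB would additionally require R to be symmetric. The strongest is T.

T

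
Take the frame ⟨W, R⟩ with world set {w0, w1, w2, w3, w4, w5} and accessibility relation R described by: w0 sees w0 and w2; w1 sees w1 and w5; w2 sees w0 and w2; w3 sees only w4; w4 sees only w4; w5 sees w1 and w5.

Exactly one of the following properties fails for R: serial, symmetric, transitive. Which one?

symmetric

Serial: yes — every world has a successor (e.g. w0 R w0).
Symmetric: no — w3 R w4 but not w4 R w3.
Transitive: yes — every two-step R-path is closed by a direct edge.
Only symmetric fails.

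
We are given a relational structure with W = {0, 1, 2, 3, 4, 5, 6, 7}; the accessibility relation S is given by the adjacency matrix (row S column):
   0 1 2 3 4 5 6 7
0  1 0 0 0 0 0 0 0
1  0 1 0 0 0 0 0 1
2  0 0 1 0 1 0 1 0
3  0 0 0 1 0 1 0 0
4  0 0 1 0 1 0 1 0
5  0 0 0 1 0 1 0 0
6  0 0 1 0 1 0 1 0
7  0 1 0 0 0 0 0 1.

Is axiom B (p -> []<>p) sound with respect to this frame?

Axiom B corresponds to the accessibility relation being symmetric.
Symmetric: yes — every pair in S has its reverse in S.

Yes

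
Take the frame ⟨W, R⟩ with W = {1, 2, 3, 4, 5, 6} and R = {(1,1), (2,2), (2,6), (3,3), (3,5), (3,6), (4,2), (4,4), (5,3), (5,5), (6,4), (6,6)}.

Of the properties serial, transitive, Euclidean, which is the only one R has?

Serial: yes — every world has a successor (e.g. 1 R 1).
Transitive: no — 2 R 6 and 6 R 4, but not 2 R 4.
Euclidean: no — 3 R 5 and 3 R 6, but not 5 R 6.
Only serial holds.

serial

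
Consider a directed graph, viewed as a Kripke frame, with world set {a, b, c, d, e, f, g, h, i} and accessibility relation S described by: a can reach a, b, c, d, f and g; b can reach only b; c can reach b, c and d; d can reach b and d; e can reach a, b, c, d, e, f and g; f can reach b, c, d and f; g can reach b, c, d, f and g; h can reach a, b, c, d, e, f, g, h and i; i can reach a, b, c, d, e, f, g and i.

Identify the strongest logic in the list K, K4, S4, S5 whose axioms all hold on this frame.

S4

Transitive (axiom 4): yes — every two-step S-path is closed by a direct edge.
Reflexive (axiom T): yes — every world is S-related to itself.
Euclidean (axiom 5): no — a S b and a S c, but not b S c.
So F validates K, K4, S4; S5 would additionally require S to be Euclidean. The strongest is S4.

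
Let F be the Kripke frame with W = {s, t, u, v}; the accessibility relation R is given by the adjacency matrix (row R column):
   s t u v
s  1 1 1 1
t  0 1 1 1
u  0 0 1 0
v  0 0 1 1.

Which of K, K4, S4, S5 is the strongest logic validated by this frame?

Transitive (axiom 4): yes — every two-step R-path is closed by a direct edge.
Reflexive (axiom T): yes — every world is R-related to itself.
Euclidean (axiom 5): no — s R u and s R t, but not u R t.
So F validates K, K4, S4; S5 would additionally require R to be Euclidean. The strongest is S4.

S4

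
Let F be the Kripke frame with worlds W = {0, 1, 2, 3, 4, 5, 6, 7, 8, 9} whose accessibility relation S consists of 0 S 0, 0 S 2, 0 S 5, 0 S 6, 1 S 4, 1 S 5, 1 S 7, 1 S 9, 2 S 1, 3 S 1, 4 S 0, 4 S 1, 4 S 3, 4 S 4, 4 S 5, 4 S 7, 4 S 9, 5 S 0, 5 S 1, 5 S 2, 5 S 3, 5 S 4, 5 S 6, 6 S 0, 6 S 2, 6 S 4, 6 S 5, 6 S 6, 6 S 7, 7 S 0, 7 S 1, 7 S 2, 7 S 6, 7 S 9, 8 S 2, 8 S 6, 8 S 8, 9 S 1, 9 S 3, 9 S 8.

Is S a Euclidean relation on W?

No

Euclidean: no — 0 S 2 and 0 S 5, but not 2 S 5.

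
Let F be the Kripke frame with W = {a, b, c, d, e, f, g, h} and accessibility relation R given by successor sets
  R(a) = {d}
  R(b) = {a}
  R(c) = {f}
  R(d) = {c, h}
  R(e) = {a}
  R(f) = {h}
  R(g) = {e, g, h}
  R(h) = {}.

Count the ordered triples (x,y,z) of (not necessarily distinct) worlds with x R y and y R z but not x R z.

7

Enumerating: (a,d,c), (a,d,h), (b,a,d), (c,f,h), (d,c,f), (e,a,d), (g,e,a).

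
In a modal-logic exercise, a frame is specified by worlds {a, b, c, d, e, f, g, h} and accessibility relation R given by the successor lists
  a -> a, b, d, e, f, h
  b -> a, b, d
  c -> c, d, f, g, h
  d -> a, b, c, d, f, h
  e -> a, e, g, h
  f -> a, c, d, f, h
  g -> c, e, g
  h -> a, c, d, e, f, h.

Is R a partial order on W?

Reflexive: yes — every world is R-related to itself.
Transitive: no — a R d and d R c, but not a R c.
Antisymmetric: no — a R b and b R a with a ≠ b.
So R is not a partial order.

No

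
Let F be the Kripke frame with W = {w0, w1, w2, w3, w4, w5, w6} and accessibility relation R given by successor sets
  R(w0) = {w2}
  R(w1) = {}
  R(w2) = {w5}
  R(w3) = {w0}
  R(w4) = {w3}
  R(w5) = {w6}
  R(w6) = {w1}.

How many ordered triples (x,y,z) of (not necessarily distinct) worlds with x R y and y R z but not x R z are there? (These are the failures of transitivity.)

5

Enumerating: (w0,w2,w5), (w2,w5,w6), (w3,w0,w2), (w4,w3,w0), (w5,w6,w1).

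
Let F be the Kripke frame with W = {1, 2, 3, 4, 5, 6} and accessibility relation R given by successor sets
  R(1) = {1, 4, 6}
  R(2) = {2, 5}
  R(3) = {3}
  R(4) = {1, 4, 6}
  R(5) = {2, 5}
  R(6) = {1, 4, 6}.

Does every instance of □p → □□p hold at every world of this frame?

The schema 4 characterises exactly the transitive frames.
Transitive: yes — every two-step R-path is closed by a direct edge.

Yes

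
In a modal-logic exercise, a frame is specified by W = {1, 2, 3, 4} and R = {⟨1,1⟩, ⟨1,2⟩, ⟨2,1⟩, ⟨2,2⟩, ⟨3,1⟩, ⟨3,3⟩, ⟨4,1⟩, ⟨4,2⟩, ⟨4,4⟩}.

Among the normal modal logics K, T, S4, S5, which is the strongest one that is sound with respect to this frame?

Reflexive (axiom T): yes — every world is R-related to itself.
Transitive (axiom 4): no — 3 R 1 and 1 R 2, but not 3 R 2.
Euclidean (axiom 5): no — 3 R 1 and 3 R 3, but not 1 R 3.
So F validates K, T; S4 would additionally require R to be transitive. The strongest is T.

T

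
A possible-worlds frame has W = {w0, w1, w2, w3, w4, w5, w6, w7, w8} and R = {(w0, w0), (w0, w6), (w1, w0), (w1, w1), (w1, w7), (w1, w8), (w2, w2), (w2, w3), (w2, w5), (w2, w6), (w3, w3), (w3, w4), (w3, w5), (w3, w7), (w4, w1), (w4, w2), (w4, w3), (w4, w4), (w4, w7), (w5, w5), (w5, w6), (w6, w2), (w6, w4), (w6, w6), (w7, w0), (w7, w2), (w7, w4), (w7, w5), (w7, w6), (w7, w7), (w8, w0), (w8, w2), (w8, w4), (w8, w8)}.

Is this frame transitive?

No

Transitive: no — w0 R w6 and w6 R w2, but not w0 R w2.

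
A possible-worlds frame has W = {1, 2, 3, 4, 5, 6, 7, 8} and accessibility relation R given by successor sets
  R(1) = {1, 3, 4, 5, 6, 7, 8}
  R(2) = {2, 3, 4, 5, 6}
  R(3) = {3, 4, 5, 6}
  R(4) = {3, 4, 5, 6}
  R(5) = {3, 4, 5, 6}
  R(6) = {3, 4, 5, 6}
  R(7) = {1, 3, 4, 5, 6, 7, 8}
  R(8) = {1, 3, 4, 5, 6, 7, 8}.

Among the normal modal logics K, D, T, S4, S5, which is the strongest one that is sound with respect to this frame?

Serial (axiom D): yes — every world has a successor (e.g. 1 R 1).
Reflexive (axiom T): yes — every world is R-related to itself.
Transitive (axiom 4): yes — every two-step R-path is closed by a direct edge.
Euclidean (axiom 5): no — 1 R 3 and 1 R 7, but not 3 R 7.
So F validates K, D, T, S4; S5 would additionally require R to be Euclidean. The strongest is S4.

S4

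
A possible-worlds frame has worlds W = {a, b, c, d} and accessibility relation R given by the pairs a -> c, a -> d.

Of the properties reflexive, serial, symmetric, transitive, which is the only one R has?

transitive

Reflexive: no — a is not related to itself.
Serial: no — b has no R-successor.
Symmetric: no — a R c but not c R a.
Transitive: yes — every two-step R-path is closed by a direct edge.
Only transitive holds.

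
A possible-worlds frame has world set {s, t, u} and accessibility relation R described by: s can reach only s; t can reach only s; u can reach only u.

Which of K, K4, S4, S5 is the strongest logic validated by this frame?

Transitive (axiom 4): yes — every two-step R-path is closed by a direct edge.
Reflexive (axiom T): no — t is not related to itself.
Euclidean (axiom 5): yes — any two successors of a common world are R-related.
So F validates K, K4; S4 would additionally require R to be reflexive. The strongest is K4.

K4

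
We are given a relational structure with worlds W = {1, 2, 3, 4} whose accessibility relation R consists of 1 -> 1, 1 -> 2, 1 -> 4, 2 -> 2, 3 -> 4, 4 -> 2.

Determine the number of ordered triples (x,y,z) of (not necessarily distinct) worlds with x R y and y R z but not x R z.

1

Enumerating: (3,4,2).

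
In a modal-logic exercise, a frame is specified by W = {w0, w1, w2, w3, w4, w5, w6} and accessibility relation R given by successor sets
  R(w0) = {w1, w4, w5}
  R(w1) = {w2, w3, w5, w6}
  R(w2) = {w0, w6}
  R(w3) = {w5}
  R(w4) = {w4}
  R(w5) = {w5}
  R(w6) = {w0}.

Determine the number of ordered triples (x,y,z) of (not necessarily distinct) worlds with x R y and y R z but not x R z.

Enumerating: (w0,w1,w2), (w0,w1,w3), (w0,w1,w6), (w1,w2,w0), (w1,w6,w0), (w2,w0,w1), (w2,w0,w4), (w2,w0,w5), (w6,w0,w1), (w6,w0,w4), (w6,w0,w5).

11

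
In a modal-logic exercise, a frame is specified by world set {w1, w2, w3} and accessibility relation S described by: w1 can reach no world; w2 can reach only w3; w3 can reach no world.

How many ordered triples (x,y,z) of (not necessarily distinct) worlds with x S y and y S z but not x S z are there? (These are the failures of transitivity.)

S is transitive; there are no such tuples.

0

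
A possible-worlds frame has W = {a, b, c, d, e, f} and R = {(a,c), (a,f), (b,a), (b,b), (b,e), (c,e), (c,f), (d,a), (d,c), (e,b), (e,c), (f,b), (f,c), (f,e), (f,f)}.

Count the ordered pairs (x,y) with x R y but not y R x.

Enumerating: (a,c), (a,f), (b,a), (d,a), (d,c), (f,b), (f,e).

7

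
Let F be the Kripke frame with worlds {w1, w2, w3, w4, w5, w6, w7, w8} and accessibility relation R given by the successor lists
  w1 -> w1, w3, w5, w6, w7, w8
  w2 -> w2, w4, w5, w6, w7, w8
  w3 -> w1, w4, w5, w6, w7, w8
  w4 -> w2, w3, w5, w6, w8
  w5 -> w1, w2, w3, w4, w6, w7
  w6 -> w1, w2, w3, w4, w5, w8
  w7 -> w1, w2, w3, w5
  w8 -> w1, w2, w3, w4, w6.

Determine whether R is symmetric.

Symmetric: yes — every pair in R has its reverse in R.

Yes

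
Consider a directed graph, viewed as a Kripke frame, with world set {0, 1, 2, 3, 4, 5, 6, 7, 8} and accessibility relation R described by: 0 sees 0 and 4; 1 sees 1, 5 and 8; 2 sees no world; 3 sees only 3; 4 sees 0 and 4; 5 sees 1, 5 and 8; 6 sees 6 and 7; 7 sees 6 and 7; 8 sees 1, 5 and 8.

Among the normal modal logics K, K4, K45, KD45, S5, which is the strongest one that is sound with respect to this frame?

Transitive (axiom 4): yes — every two-step R-path is closed by a direct edge.
Euclidean (axiom 5): yes — any two successors of a common world are R-related.
Serial (axiom D): no — 2 has no R-successor.
Reflexive (axiom T): no — 2 is not related to itself.
So F validates K, K4, K45; KD45 would additionally require R to be serial. The strongest is K45.

K45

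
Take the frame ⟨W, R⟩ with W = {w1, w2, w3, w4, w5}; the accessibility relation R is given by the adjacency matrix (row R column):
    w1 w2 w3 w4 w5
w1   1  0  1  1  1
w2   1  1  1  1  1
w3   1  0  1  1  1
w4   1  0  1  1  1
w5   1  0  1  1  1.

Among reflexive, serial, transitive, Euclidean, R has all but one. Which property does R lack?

Reflexive: yes — every world is R-related to itself.
Serial: yes — every world has a successor (e.g. w1 R w1).
Transitive: yes — every two-step R-path is closed by a direct edge.
Euclidean: no — w2 R w1 and w2 R w2, but not w1 R w2.
Only Euclidean fails.

Euclidean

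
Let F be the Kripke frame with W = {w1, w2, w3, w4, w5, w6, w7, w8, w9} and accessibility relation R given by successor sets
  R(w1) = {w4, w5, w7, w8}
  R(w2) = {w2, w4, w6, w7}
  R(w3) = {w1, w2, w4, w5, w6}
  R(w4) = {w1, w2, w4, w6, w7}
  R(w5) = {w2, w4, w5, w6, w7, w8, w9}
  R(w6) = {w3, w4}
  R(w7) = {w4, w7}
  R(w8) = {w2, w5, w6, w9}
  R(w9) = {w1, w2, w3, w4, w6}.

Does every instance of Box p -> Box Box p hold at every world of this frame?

No

By correspondence theory, 4 is valid on a frame iff R is transitive.
Transitive: no — w1 R w4 and w4 R w2, but not w1 R w2.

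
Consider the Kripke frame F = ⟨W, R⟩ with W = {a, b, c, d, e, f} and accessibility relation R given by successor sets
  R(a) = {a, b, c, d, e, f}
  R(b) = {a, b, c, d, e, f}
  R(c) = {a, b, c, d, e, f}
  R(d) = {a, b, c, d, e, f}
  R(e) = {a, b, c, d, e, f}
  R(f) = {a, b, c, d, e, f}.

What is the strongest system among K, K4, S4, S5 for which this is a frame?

Transitive (axiom 4): yes — every two-step R-path is closed by a direct edge.
Reflexive (axiom T): yes — every world is R-related to itself.
Euclidean (axiom 5): yes — any two successors of a common world are R-related.
So F validates K, K4, S4, S5. The strongest is S5.

S5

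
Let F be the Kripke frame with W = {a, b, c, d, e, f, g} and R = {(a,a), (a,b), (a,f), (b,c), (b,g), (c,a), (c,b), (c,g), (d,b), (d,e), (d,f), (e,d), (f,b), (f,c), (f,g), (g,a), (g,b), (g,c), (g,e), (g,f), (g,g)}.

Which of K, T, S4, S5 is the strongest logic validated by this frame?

Reflexive (axiom T): no — b is not related to itself.
Transitive (axiom 4): no — a R b and b R c, but not a R c.
Euclidean (axiom 5): no — a R b and a R f, but not b R f.
So F validates K; T would additionally require R to be reflexive. The strongest is K.

K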